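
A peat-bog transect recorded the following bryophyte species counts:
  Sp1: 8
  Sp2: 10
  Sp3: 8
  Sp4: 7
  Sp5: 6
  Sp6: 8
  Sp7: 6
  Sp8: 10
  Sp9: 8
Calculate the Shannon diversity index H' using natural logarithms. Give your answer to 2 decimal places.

Total N = 8+10+8+7+6+8+6+10+8 = 71, so the proportions are 0.1127, 0.1408, 0.1127, 0.0986, 0.0845, 0.1127, 0.0845, 0.1408, 0.1127 (working shown to 4 dp, full precision carried).
Each pᵢ ln pᵢ term: 0.1127×(-2.1832)=-0.2460, 0.1408×(-1.9601)=-0.2761, 0.1127×(-2.1832)=-0.2460, 0.0986×(-2.3168)=-0.2284, 0.0845×(-2.4709)=-0.2088, 0.1127×(-2.1832)=-0.2460, 0.0845×(-2.4709)=-0.2088, 0.1408×(-1.9601)=-0.2761, 0.1127×(-2.1832)=-0.2460.
Sum = -2.1822, so H' = 2.18.

2.18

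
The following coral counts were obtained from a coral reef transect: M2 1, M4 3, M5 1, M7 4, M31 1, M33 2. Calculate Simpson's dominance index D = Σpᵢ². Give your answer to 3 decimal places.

Total N = 1+3+1+4+1+2 = 12, so the proportions are 0.08333, 0.25, 0.08333, 0.33333, 0.08333, 0.16667 (working shown to 5 dp, full precision carried).
D = 0.08333² + 0.25² + 0.08333² + 0.33333² + 0.08333² + 0.16667² = 0.00694 + 0.06250 + 0.00694 + 0.11111 + 0.00694 + 0.02778 = 0.22222.
To 3 decimal places, D = 0.222.

0.222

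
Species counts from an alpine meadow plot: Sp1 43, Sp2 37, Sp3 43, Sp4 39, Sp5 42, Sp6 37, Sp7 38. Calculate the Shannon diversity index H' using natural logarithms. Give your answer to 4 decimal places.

Total N = 43+37+43+39+42+37+38 = 279, so the proportions are 0.154122, 0.132616, 0.154122, 0.139785, 0.150538, 0.132616, 0.136201 (working shown to 6 dp, full precision carried).
Each pᵢ ln pᵢ term: 0.154122×(-1.870012)=-0.288210, 0.132616×(-2.020294)=-0.267924, 0.154122×(-1.870012)=-0.288210, 0.139785×(-1.967650)=-0.275048, 0.150538×(-1.893542)=-0.285049, 0.132616×(-2.020294)=-0.267924, 0.136201×(-1.993626)=-0.271533.
Sum = -1.943898, so H' = 1.9439.

1.9439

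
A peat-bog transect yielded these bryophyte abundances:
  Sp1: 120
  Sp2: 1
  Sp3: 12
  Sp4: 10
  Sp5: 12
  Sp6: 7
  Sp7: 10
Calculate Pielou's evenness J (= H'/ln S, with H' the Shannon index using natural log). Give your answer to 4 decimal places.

Total N = 120+1+12+10+12+7+10 = 172, so the proportions are 0.697674, 0.005814, 0.069767, 0.05814, 0.069767, 0.040698, 0.05814 (working shown to 6 dp, full precision carried).
H' = −Σ pᵢ ln pᵢ = −((-0.251165) + (-0.029927) + (-0.185762) + (-0.165402) + (-0.185762) + (-0.130297) + (-0.165402)) = 1.113716.
With S = 7 species, ln S = 1.945910, so J = 1.113716/1.945910 = 0.572337, i.e. 0.5723 to 4 decimal places.

0.5723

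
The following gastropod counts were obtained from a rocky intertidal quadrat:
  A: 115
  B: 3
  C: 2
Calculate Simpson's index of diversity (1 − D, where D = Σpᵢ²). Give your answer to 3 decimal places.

Total N = 115+3+2 = 120, so the proportions are 0.95833, 0.025, 0.01667 (working shown to 5 dp, full precision carried).
D = 0.95833² + 0.025² + 0.01667² = 0.91840 + 0.00063 + 0.00028 = 0.91931.
So 1 − D = 0.08069, i.e. 0.081 to 3 decimal places.

0.081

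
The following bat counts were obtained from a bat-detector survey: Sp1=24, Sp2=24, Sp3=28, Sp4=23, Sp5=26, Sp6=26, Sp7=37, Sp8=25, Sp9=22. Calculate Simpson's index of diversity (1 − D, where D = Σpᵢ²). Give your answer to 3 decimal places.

0.886

Total N = 24+24+28+23+26+26+37+25+22 = 235, so the proportions are 0.10213, 0.10213, 0.11915, 0.09787, 0.11064, 0.11064, 0.15745, 0.10638, 0.09362 (working shown to 5 dp, full precision carried).
D = 0.10213² + 0.10213² + 0.11915² + 0.09787² + 0.11064² + 0.11064² + 0.15745² + 0.10638² + 0.09362² = 0.01043 + 0.01043 + 0.01420 + 0.00958 + 0.01224 + 0.01224 + 0.02479 + 0.01132 + 0.00876 = 0.11399.
So 1 − D = 0.88601, i.e. 0.886 to 3 decimal places.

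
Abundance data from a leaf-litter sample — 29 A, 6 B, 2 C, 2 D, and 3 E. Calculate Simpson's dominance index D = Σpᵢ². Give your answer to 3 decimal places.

Total N = 29+6+2+2+3 = 42, so the proportions are 0.69048, 0.14286, 0.04762, 0.04762, 0.07143 (working shown to 5 dp, full precision carried).
D = 0.69048² + 0.14286² + 0.04762² + 0.04762² + 0.07143² = 0.47676 + 0.02041 + 0.00227 + 0.00227 + 0.00510 = 0.50680.
To 3 decimal places, D = 0.507.

0.507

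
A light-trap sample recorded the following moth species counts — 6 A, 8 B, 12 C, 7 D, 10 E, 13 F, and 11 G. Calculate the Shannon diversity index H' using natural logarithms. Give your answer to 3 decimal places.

Total N = 6+8+12+7+10+13+11 = 67, so the proportions are 0.08955, 0.1194, 0.1791, 0.10448, 0.14925, 0.19403, 0.16418 (working shown to 5 dp, full precision carried).
Each pᵢ ln pᵢ term: 0.08955×(-2.41293)=-0.21608, 0.1194×(-2.12525)=-0.25376, 0.1791×(-1.71979)=-0.30802, 0.10448×(-2.25878)=-0.23599, 0.14925×(-1.90211)=-0.28390, 0.19403×(-1.63974)=-0.31816, 0.16418×(-1.80680)=-0.29664.
Sum = -1.91255, so H' = 1.913.

1.913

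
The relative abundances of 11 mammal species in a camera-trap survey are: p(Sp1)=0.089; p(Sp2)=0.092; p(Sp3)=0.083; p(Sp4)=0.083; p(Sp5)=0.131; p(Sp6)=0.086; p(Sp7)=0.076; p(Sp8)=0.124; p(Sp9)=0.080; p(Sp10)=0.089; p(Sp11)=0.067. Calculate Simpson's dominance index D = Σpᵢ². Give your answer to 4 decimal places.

D = 0.089² + 0.092² + 0.083² + 0.083² + 0.131² + 0.086² + 0.076² + 0.124² + 0.08² + 0.089² + 0.067² = 0.007921 + 0.008464 + 0.006889 + 0.006889 + 0.017161 + 0.007396 + 0.005776 + 0.015376 + 0.006400 + 0.007921 + 0.004489 = 0.094682 (working shown to 6 dp, full precision carried).
To 4 decimal places, D = 0.0947.

0.0947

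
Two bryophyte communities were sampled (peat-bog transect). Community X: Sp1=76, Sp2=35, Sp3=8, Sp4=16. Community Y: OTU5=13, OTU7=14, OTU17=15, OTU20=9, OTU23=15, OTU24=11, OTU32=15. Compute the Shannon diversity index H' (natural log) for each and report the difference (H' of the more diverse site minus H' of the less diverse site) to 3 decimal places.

0.838

Community X: N=135, proportions 0.562963, 0.259259, 0.059259, 0.118519, giving H' = 1.093646 (working shown to 6 dp, full precision carried).
Community Y: N=92, proportions 0.141304, 0.152174, 0.163043, 0.097826, 0.163043, 0.119565, 0.163043, giving H' = 1.931514.
Difference = |1.093646 − 1.931514| = 0.837868, i.e. 0.838 to 3 decimal places.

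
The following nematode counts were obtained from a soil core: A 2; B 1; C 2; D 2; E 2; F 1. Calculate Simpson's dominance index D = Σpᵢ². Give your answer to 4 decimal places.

Total N = 2+1+2+2+2+1 = 10, so the proportions are 0.2, 0.1, 0.2, 0.2, 0.2, 0.1 (working shown to 6 dp, full precision carried).
D = 0.2² + 0.1² + 0.2² + 0.2² + 0.2² + 0.1² = 0.040000 + 0.010000 + 0.040000 + 0.040000 + 0.040000 + 0.010000 = 0.180000.
To 4 decimal places, D = 0.1800.

0.1800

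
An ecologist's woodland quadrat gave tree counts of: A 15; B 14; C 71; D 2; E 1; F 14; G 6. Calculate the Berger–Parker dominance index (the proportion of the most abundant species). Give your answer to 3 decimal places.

Total N = 15+14+71+2+1+14+6 = 123, so the proportions are 0.12195, 0.11382, 0.57724, 0.01626, 0.00813, 0.11382, 0.04878 (working shown to 5 dp, full precision carried).
The largest proportion is 0.57724, i.e. d = 0.577 to 3 decimal places.

0.577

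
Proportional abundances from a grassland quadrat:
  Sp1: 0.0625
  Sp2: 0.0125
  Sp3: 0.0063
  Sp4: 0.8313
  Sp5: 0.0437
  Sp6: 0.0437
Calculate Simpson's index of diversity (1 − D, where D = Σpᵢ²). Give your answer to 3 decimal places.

0.301

D = 0.0625² + 0.0125² + 0.0063² + 0.8313² + 0.0437² + 0.0437² = 0.00391 + 0.00016 + 0.00004 + 0.69106 + 0.00191 + 0.00191 = 0.69898 (working shown to 5 dp, full precision carried).
So 1 − D = 0.30102, i.e. 0.301 to 3 decimal places.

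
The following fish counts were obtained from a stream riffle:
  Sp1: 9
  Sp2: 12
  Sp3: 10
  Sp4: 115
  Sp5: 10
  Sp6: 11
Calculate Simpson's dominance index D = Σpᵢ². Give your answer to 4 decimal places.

0.4938

Total N = 9+12+10+115+10+11 = 167, so the proportions are 0.053892, 0.071856, 0.05988, 0.688623, 0.05988, 0.065868 (working shown to 6 dp, full precision carried).
D = 0.053892² + 0.071856² + 0.05988² + 0.688623² + 0.05988² + 0.065868² = 0.002904 + 0.005163 + 0.003586 + 0.474201 + 0.003586 + 0.004339 = 0.493779.
To 4 decimal places, D = 0.4938.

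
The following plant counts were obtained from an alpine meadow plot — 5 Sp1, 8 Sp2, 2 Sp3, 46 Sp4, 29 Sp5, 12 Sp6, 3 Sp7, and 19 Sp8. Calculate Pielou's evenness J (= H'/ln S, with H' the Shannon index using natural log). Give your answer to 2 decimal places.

0.81

Total N = 5+8+2+46+29+12+3+19 = 124, so the proportions are 0.0403, 0.0645, 0.0161, 0.371, 0.2339, 0.0968, 0.0242, 0.1532 (working shown to 4 dp, full precision carried).
H' = −Σ pᵢ ln pᵢ = −((-0.1295) + (-0.1768) + (-0.0666) + (-0.3679) + (-0.3398) + (-0.2260) + (-0.0900) + (-0.2874)) = 1.6840.
With S = 8 species, ln S = 2.0794, so J = 1.6840/2.0794 = 0.8098, i.e. 0.81 to 2 decimal places.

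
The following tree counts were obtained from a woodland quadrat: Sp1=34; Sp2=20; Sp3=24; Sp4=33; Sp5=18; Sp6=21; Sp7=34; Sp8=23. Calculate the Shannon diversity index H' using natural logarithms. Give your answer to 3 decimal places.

2.050

Total N = 34+20+24+33+18+21+34+23 = 207, so the proportions are 0.16425, 0.09662, 0.11594, 0.15942, 0.08696, 0.10145, 0.16425, 0.11111 (working shown to 5 dp, full precision carried).
Each pᵢ ln pᵢ term: 0.16425×(-1.80636)=-0.29670, 0.09662×(-2.33699)=-0.22580, 0.11594×(-2.15466)=-0.24982, 0.15942×(-1.83621)=-0.29273, 0.08696×(-2.44235)=-0.21238, 0.10145×(-2.28820)=-0.23214, 0.16425×(-1.80636)=-0.29670, 0.11111×(-2.19722)=-0.24414.
Sum = -2.05038, so H' = 2.050.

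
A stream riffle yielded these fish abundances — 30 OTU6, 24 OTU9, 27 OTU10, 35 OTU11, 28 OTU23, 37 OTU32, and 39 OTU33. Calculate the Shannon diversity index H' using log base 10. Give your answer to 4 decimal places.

0.8391

Total N = 30+24+27+35+28+37+39 = 220, so the proportions are 0.136364, 0.109091, 0.122727, 0.159091, 0.127273, 0.168182, 0.177273 (working shown to 6 dp, full precision carried).
Each pᵢ log₁₀ pᵢ term: 0.136364×(-0.865301)=-0.117996, 0.109091×(-0.962211)=-0.104969, 0.122727×(-0.911059)=-0.111812, 0.159091×(-0.798355)=-0.127011, 0.127273×(-0.895265)=-0.113943, 0.168182×(-0.774221)=-0.130210, 0.177273×(-0.751358)=-0.133195.
Sum = -0.839135, so H' = 0.8391.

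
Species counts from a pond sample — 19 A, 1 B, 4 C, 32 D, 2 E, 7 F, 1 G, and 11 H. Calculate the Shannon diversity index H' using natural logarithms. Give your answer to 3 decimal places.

1.567

Total N = 19+1+4+32+2+7+1+11 = 77, so the proportions are 0.24675, 0.01299, 0.05195, 0.41558, 0.02597, 0.09091, 0.01299, 0.14286 (working shown to 5 dp, full precision carried).
Each pᵢ ln pᵢ term: 0.24675×(-1.39937)=-0.34530, 0.01299×(-4.34381)=-0.05641, 0.05195×(-2.95751)=-0.15364, 0.41558×(-0.87807)=-0.36491, 0.02597×(-3.65066)=-0.09482, 0.09091×(-2.39790)=-0.21799, 0.01299×(-4.34381)=-0.05641, 0.14286×(-1.94591)=-0.27799.
Sum = -1.56747, so H' = 1.567.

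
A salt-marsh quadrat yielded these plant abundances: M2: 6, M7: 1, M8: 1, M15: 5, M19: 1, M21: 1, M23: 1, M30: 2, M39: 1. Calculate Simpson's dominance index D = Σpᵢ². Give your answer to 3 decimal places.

Total N = 6+1+1+5+1+1+1+2+1 = 19, so the proportions are 0.31579, 0.05263, 0.05263, 0.26316, 0.05263, 0.05263, 0.05263, 0.10526, 0.05263 (working shown to 5 dp, full precision carried).
D = 0.31579² + 0.05263² + 0.05263² + 0.26316² + 0.05263² + 0.05263² + 0.05263² + 0.10526² + 0.05263² = 0.09972 + 0.00277 + 0.00277 + 0.06925 + 0.00277 + 0.00277 + 0.00277 + 0.01108 + 0.00277 = 0.19668.
To 3 decimal places, D = 0.197.

0.197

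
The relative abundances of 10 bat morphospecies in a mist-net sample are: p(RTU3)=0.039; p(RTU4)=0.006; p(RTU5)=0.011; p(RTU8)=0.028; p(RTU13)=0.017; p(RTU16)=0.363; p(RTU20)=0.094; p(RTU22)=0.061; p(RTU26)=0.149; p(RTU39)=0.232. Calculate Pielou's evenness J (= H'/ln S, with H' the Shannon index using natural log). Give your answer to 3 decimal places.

H' = −Σ pᵢ ln pᵢ = −((-0.12652) + (-0.03070) + (-0.04961) + (-0.10012) + (-0.06927) + (-0.36785) + (-0.22226) + (-0.17061) + (-0.28367) + (-0.33896)) = 1.75955 (working shown to 5 dp, full precision carried).
With S = 10 species, ln S = 2.30259, so J = 1.75955/2.30259 = 0.76416, i.e. 0.764 to 3 decimal places.

0.764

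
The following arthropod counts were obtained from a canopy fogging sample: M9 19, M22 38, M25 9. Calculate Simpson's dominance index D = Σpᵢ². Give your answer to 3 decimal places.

Total N = 19+38+9 = 66, so the proportions are 0.28788, 0.57576, 0.13636 (working shown to 5 dp, full precision carried).
D = 0.28788² + 0.57576² + 0.13636² = 0.08287 + 0.33150 + 0.01860 = 0.43297.
To 3 decimal places, D = 0.433.

0.433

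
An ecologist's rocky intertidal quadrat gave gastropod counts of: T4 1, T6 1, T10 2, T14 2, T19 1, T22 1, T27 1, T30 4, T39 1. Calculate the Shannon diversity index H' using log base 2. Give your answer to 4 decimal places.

2.9502

Total N = 1+1+2+2+1+1+1+4+1 = 14, so the proportions are 0.071429, 0.071429, 0.142857, 0.142857, 0.071429, 0.071429, 0.071429, 0.285714, 0.071429 (working shown to 6 dp, full precision carried).
Each pᵢ log₂ pᵢ term: 0.071429×(-3.807355)=-0.271954, 0.071429×(-3.807355)=-0.271954, 0.142857×(-2.807355)=-0.401051, 0.142857×(-2.807355)=-0.401051, 0.071429×(-3.807355)=-0.271954, 0.071429×(-3.807355)=-0.271954, 0.071429×(-3.807355)=-0.271954, 0.285714×(-1.807355)=-0.516387, 0.071429×(-3.807355)=-0.271954.
Sum = -2.950212, so H' = 2.9502.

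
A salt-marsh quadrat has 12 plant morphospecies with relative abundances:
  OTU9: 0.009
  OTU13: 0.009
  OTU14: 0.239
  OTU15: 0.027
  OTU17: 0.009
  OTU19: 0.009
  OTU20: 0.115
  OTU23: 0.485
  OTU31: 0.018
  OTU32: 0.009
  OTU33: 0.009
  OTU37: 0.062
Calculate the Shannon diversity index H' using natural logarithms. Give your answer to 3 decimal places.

Each pᵢ ln pᵢ term (working shown to 5 dp, full precision carried): 0.009×(-4.71053)=-0.04239, 0.009×(-4.71053)=-0.04239, 0.239×(-1.43129)=-0.34208, 0.027×(-3.61192)=-0.09752, 0.009×(-4.71053)=-0.04239, 0.009×(-4.71053)=-0.04239, 0.115×(-2.16282)=-0.24872, 0.485×(-0.72361)=-0.35095, 0.018×(-4.01738)=-0.07231, 0.009×(-4.71053)=-0.04239, 0.009×(-4.71053)=-0.04239, 0.062×(-2.78062)=-0.17240.
Sum = -1.53835, so H' = 1.538.

1.538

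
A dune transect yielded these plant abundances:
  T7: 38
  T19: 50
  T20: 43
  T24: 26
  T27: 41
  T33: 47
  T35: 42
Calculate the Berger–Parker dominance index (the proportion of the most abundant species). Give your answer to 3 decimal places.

Total N = 38+50+43+26+41+47+42 = 287, so the proportions are 0.1324, 0.17422, 0.14983, 0.09059, 0.14286, 0.16376, 0.14634 (working shown to 5 dp, full precision carried).
The largest proportion is 0.17422, i.e. d = 0.174 to 3 decimal places.

0.174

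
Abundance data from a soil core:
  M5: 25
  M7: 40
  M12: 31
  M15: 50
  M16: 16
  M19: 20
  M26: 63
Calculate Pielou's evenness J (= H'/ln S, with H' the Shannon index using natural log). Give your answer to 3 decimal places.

Total N = 25+40+31+50+16+20+63 = 245, so the proportions are 0.10204, 0.16327, 0.12653, 0.20408, 0.06531, 0.08163, 0.25714 (working shown to 5 dp, full precision carried).
H' = −Σ pᵢ ln pᵢ = −((-0.23290) + (-0.29590) + (-0.26157) + (-0.32433) + (-0.17820) + (-0.20453) + (-0.34923)) = 1.84666.
With S = 7 species, ln S = 1.94591, so J = 1.84666/1.94591 = 0.94900, i.e. 0.949 to 3 decimal places.

0.949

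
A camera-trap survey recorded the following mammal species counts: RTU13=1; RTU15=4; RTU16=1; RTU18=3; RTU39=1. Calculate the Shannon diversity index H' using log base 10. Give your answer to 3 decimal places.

0.616

Total N = 1+4+1+3+1 = 10, so the proportions are 0.1, 0.4, 0.1, 0.3, 0.1 (working shown to 5 dp, full precision carried).
Each pᵢ log₁₀ pᵢ term: 0.1×(-1.00000)=-0.10000, 0.4×(-0.39794)=-0.15918, 0.1×(-1.00000)=-0.10000, 0.3×(-0.52288)=-0.15686, 0.1×(-1.00000)=-0.10000.
Sum = -0.61604, so H' = 0.616.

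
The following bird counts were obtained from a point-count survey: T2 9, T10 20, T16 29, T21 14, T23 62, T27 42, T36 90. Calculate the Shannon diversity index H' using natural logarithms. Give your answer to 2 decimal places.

Total N = 9+20+29+14+62+42+90 = 266, so the proportions are 0.0338, 0.0752, 0.109, 0.0526, 0.2331, 0.1579, 0.3383 (working shown to 4 dp, full precision carried).
Each pᵢ ln pᵢ term: 0.0338×(-3.3863)=-0.1146, 0.0752×(-2.5878)=-0.1946, 0.109×(-2.2162)=-0.2416, 0.0526×(-2.9444)=-0.1550, 0.2331×(-1.4564)=-0.3395, 0.1579×(-1.8458)=-0.2914, 0.3383×(-1.0837)=-0.3667.
Sum = -1.7033, so H' = 1.70.

1.70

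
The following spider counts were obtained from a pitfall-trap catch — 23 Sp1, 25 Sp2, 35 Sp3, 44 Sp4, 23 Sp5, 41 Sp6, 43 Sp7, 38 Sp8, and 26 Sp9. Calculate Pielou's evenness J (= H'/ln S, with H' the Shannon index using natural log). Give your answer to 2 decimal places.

Total N = 23+25+35+44+23+41+43+38+26 = 298, so the proportions are 0.0772, 0.0839, 0.1174, 0.1477, 0.0772, 0.1376, 0.1443, 0.1275, 0.0872 (working shown to 4 dp, full precision carried).
H' = −Σ pᵢ ln pᵢ = −((-0.1977) + (-0.2079) + (-0.2515) + (-0.2824) + (-0.1977) + (-0.2729) + (-0.2793) + (-0.2626) + (-0.2128)) = 2.1650.
With S = 9 species, ln S = 2.1972, so J = 2.1650/2.1972 = 0.9853, i.e. 0.99 to 2 decimal places.

0.99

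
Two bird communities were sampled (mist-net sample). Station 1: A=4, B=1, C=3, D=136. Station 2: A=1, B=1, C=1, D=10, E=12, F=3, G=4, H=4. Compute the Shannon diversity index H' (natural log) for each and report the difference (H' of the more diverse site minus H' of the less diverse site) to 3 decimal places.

Station 1: N=144, proportions 0.02777778, 0.00694444, 0.02083333, 0.94444444, giving H' = 0.26868775 (working shown to 8 dp, full precision carried).
Station 2: N=36, proportions 0.02777778, 0.02777778, 0.02777778, 0.27777778, 0.33333333, 0.08333333, 0.11111111, 0.11111111, giving H' = 1.71599331.
Difference = |0.26868775 − 1.71599331| = 1.44730556, i.e. 1.447 to 3 decimal places.

1.447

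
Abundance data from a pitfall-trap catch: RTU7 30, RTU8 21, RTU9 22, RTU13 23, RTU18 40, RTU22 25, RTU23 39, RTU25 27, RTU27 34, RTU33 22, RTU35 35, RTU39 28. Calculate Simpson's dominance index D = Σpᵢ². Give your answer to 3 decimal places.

Total N = 30+21+22+23+40+25+39+27+34+22+35+28 = 346, so the proportions are 0.08671, 0.06069, 0.06358, 0.06647, 0.11561, 0.07225, 0.11272, 0.07803, 0.09827, 0.06358, 0.10116, 0.08092 (working shown to 5 dp, full precision carried).
D = 0.08671² + 0.06069² + 0.06358² + 0.06647² + 0.11561² + 0.07225² + 0.11272² + 0.07803² + 0.09827² + 0.06358² + 0.10116² + 0.08092² = 0.00752 + 0.00368 + 0.00404 + 0.00442 + 0.01336 + 0.00522 + 0.01271 + 0.00609 + 0.00966 + 0.00404 + 0.01023 + 0.00655 = 0.08752.
To 3 decimal places, D = 0.088.

0.088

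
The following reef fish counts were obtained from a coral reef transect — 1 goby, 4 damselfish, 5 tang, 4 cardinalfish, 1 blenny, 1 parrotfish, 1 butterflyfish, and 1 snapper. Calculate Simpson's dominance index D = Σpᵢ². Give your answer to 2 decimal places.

Total N = 1+4+5+4+1+1+1+1 = 18, so the proportions are 0.0556, 0.2222, 0.2778, 0.2222, 0.0556, 0.0556, 0.0556, 0.0556 (working shown to 4 dp, full precision carried).
D = 0.0556² + 0.2222² + 0.2778² + 0.2222² + 0.0556² + 0.0556² + 0.0556² + 0.0556² = 0.0031 + 0.0494 + 0.0772 + 0.0494 + 0.0031 + 0.0031 + 0.0031 + 0.0031 = 0.1914.
To 2 decimal places, D = 0.19.

0.19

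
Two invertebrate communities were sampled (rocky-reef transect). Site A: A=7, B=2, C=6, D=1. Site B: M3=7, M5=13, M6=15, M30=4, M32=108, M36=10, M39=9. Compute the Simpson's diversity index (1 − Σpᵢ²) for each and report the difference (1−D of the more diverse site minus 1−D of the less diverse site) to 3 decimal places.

0.095

Site A: N=16, proportions 0.4375, 0.125, 0.375, 0.0625, giving 1−D = 0.64844 (working shown to 5 dp, full precision carried).
Site B: N=166, proportions 0.04217, 0.07831, 0.09036, 0.0241, 0.6506, 0.06024, 0.05422, giving 1−D = 0.55349.
Difference = |0.64844 − 0.55349| = 0.09495, i.e. 0.095 to 3 decimal places.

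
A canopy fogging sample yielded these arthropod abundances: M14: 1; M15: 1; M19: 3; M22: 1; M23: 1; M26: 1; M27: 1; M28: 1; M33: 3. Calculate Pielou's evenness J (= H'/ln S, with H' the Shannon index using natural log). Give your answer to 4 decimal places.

0.9366

Total N = 1+1+3+1+1+1+1+1+3 = 13, so the proportions are 0.076923, 0.076923, 0.230769, 0.076923, 0.076923, 0.076923, 0.076923, 0.076923, 0.230769 (working shown to 6 dp, full precision carried).
H' = −Σ pᵢ ln pᵢ = −((-0.197304) + (-0.197304) + (-0.338385) + (-0.197304) + (-0.197304) + (-0.197304) + (-0.197304) + (-0.197304) + (-0.338385)) = 2.057898.
With S = 9 species, ln S = 2.197225, so J = 2.057898/2.197225 = 0.936590, i.e. 0.9366 to 4 decimal places.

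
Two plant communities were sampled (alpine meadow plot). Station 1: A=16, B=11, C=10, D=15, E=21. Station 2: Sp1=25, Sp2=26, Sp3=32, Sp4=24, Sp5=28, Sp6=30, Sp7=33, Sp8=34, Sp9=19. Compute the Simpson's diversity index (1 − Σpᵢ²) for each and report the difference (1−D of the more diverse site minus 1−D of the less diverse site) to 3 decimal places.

Station 1: N=73, proportions 0.21918, 0.15068, 0.13699, 0.20548, 0.28767, giving 1−D = 0.78551 (working shown to 5 dp, full precision carried).
Station 2: N=251, proportions 0.0996, 0.10359, 0.12749, 0.09562, 0.11155, 0.11952, 0.13147, 0.13546, 0.0757, giving 1−D = 0.88586.
Difference = |0.78551 − 0.88586| = 0.10035, i.e. 0.100 to 3 decimal places.

0.100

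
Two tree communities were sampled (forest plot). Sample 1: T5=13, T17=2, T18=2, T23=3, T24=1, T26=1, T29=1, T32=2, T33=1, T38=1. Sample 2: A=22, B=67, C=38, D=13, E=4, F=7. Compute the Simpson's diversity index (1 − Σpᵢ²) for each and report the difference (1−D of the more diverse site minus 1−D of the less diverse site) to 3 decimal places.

0.024

Sample 1: N=27, proportions 0.48148, 0.07407, 0.07407, 0.11111, 0.03704, 0.03704, 0.03704, 0.07407, 0.03704, 0.03704, giving 1−D = 0.73251 (working shown to 5 dp, full precision carried).
Sample 2: N=151, proportions 0.1457, 0.44371, 0.25166, 0.08609, 0.02649, 0.04636, giving 1−D = 0.70830.
Difference = |0.73251 − 0.70830| = 0.02421, i.e. 0.024 to 3 decimal places.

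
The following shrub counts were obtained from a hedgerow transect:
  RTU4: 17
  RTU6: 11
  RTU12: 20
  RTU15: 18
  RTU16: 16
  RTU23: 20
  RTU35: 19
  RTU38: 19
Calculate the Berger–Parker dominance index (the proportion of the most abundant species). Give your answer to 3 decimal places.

0.143

Total N = 17+11+20+18+16+20+19+19 = 140, so the proportions are 0.12143, 0.07857, 0.14286, 0.12857, 0.11429, 0.14286, 0.13571, 0.13571 (working shown to 5 dp, full precision carried).
The largest proportion is 0.14286, i.e. d = 0.143 to 3 decimal places.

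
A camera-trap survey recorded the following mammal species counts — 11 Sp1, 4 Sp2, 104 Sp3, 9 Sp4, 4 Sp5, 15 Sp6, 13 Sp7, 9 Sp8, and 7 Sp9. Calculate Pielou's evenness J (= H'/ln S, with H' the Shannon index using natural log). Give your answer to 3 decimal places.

Total N = 11+4+104+9+4+15+13+9+7 = 176, so the proportions are 0.0625, 0.022727, 0.590909, 0.051136, 0.022727, 0.085227, 0.073864, 0.051136, 0.039773 (working shown to 6 dp, full precision carried).
H' = −Σ pᵢ ln pᵢ = −((-0.173287) + (-0.086004) + (-0.310873) + (-0.152042) + (-0.086004) + (-0.209867) + (-0.192454) + (-0.152042) + (-0.128250)) = 1.490823.
With S = 9 species, ln S = 2.197225, so J = 1.490823/2.197225 = 0.678503, i.e. 0.679 to 3 decimal places.

0.679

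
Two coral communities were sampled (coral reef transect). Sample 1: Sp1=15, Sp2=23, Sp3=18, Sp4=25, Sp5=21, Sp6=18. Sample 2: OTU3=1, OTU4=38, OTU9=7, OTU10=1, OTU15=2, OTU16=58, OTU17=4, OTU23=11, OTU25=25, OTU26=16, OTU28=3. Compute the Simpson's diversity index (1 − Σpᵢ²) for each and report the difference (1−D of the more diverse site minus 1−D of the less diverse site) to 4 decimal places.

0.0424

Sample 1: N=120, proportions 0.125, 0.191667, 0.15, 0.208333, 0.175, 0.15, giving 1−D = 0.828611 (working shown to 6 dp, full precision carried).
Sample 2: N=166, proportions 0.006024, 0.228916, 0.042169, 0.006024, 0.012048, 0.349398, 0.024096, 0.066265, 0.150602, 0.096386, 0.018072, giving 1−D = 0.786253.
Difference = |0.828611 − 0.786253| = 0.042358, i.e. 0.0424 to 4 decimal places.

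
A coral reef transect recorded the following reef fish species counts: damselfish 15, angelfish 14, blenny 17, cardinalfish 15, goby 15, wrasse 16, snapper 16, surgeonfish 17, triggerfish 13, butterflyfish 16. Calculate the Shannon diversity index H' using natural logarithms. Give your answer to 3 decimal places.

Total N = 15+14+17+15+15+16+16+17+13+16 = 154, so the proportions are 0.0974, 0.09091, 0.11039, 0.0974, 0.0974, 0.1039, 0.1039, 0.11039, 0.08442, 0.1039 (working shown to 5 dp, full precision carried).
Each pᵢ ln pᵢ term: 0.0974×(-2.32890)=-0.22684, 0.09091×(-2.39790)=-0.21799, 0.11039×(-2.20374)=-0.24327, 0.0974×(-2.32890)=-0.22684, 0.0974×(-2.32890)=-0.22684, 0.1039×(-2.26436)=-0.23526, 0.1039×(-2.26436)=-0.23526, 0.11039×(-2.20374)=-0.24327, 0.08442×(-2.47200)=-0.20868, 0.1039×(-2.26436)=-0.23526.
Sum = -2.29951, so H' = 2.300.

2.300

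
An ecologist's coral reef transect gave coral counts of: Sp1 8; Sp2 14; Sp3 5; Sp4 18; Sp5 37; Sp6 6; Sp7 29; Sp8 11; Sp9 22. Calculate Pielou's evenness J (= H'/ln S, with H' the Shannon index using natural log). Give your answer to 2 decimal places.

0.91

Total N = 8+14+5+18+37+6+29+11+22 = 150, so the proportions are 0.05333, 0.09333, 0.03333, 0.12, 0.24667, 0.04, 0.19333, 0.07333, 0.14667 (working shown to 5 dp, full precision carried).
H' = −Σ pᵢ ln pᵢ = −((-0.15633) + (-0.22135) + (-0.11337) + (-0.25443) + (-0.34526) + (-0.12876) + (-0.31771) + (-0.19160) + (-0.28154)) = 2.01035.
With S = 9 species, ln S = 2.19722, so J = 2.01035/2.19722 = 0.91495, i.e. 0.91 to 2 decimal places.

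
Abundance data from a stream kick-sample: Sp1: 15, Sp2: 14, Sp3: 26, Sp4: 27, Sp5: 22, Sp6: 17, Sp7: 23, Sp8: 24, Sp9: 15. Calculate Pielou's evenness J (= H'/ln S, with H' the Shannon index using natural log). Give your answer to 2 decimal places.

Total N = 15+14+26+27+22+17+23+24+15 = 183, so the proportions are 0.082, 0.0765, 0.1421, 0.1475, 0.1202, 0.0929, 0.1257, 0.1311, 0.082 (working shown to 4 dp, full precision carried).
H' = −Σ pᵢ ln pᵢ = −((-0.2050) + (-0.1966) + (-0.2772) + (-0.2823) + (-0.2547) + (-0.2207) + (-0.2607) + (-0.2664) + (-0.2050)) = 2.1688.
With S = 9 species, ln S = 2.1972, so J = 2.1688/2.1972 = 0.9871, i.e. 0.99 to 2 decimal places.

0.99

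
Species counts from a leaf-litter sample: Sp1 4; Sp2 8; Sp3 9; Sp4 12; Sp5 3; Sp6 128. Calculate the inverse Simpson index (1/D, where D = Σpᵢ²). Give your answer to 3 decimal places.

1.611

Total N = 4+8+9+12+3+128 = 164, so the proportions are 0.02439, 0.04878, 0.054878, 0.073171, 0.018293, 0.780488 (working shown to 6 dp, full precision carried).
D = 0.02439² + 0.04878² + 0.054878² + 0.073171² + 0.018293² + 0.780488² = 0.000595 + 0.002380 + 0.003012 + 0.005354 + 0.000335 + 0.609161 = 0.620836.
So 1/D = 1.61073, i.e. 1.611 to 3 decimal places.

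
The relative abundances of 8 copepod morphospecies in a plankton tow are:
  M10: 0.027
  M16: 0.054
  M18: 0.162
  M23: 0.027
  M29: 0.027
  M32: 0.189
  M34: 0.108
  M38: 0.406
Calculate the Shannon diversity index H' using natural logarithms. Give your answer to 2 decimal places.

Each pᵢ ln pᵢ term (working shown to 4 dp, full precision carried): 0.027×(-3.6119)=-0.0975, 0.054×(-2.9188)=-0.1576, 0.162×(-1.8202)=-0.2949, 0.027×(-3.6119)=-0.0975, 0.027×(-3.6119)=-0.0975, 0.189×(-1.6660)=-0.3149, 0.108×(-2.2256)=-0.2404, 0.406×(-0.9014)=-0.3660.
Sum = -1.6663, so H' = 1.67.

1.67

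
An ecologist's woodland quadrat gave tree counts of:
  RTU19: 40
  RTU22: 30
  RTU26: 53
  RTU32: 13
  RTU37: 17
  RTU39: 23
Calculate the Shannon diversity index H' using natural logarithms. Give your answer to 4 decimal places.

Total N = 40+30+53+13+17+23 = 176, so the proportions are 0.227273, 0.170455, 0.301136, 0.073864, 0.096591, 0.130682 (working shown to 6 dp, full precision carried).
Each pᵢ ln pᵢ term: 0.227273×(-1.481605)=-0.336728, 0.170455×(-1.769287)=-0.301583, 0.301136×(-1.200192)=-0.361421, 0.073864×(-2.605535)=-0.192454, 0.096591×(-2.337271)=-0.225759, 0.130682×(-2.034990)=-0.265936.
Sum = -1.683882, so H' = 1.6839.

1.6839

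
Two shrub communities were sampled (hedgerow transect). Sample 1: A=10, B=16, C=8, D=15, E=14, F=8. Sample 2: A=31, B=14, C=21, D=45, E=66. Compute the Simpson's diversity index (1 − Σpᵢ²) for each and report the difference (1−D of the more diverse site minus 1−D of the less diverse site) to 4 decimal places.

Sample 1: N=71, proportions 0.140845, 0.225352, 0.112676, 0.211268, 0.197183, 0.112676, giving 1−D = 0.820472 (working shown to 6 dp, full precision carried).
Sample 2: N=177, proportions 0.175141, 0.079096, 0.118644, 0.254237, 0.372881, giving 1−D = 0.745316.
Difference = |0.820472 − 0.745316| = 0.075156, i.e. 0.0752 to 4 decimal places.

0.0752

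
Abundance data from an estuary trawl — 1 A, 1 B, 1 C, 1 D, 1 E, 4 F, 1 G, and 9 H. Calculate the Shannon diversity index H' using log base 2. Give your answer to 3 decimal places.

Total N = 1+1+1+1+1+4+1+9 = 19, so the proportions are 0.05263, 0.05263, 0.05263, 0.05263, 0.05263, 0.21053, 0.05263, 0.47368 (working shown to 5 dp, full precision carried).
Each pᵢ log₂ pᵢ term: 0.05263×(-4.24793)=-0.22358, 0.05263×(-4.24793)=-0.22358, 0.05263×(-4.24793)=-0.22358, 0.05263×(-4.24793)=-0.22358, 0.05263×(-4.24793)=-0.22358, 0.21053×(-2.24793)=-0.47325, 0.05263×(-4.24793)=-0.22358, 0.47368×(-1.07800)=-0.51063.
Sum = -2.32533, so H' = 2.325.

2.325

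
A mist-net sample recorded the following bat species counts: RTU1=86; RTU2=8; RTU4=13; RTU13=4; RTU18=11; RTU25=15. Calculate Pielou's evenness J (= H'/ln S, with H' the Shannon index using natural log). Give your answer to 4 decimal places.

0.6862

Total N = 86+8+13+4+11+15 = 137, so the proportions are 0.627737, 0.058394, 0.094891, 0.029197, 0.080292, 0.109489 (working shown to 6 dp, full precision carried).
H' = −Σ pᵢ ln pᵢ = −((-0.292296) + (-0.165871) + (-0.223470) + (-0.103173) + (-0.202503) + (-0.242182)) = 1.229495.
With S = 6 species, ln S = 1.791759, so J = 1.229495/1.791759 = 0.686194, i.e. 0.6862 to 4 decimal places.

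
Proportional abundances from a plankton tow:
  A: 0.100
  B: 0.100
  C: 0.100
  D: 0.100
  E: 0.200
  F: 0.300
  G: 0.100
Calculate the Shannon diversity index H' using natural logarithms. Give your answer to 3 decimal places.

1.834

Each pᵢ ln pᵢ term (working shown to 5 dp, full precision carried): 0.1×(-2.30259)=-0.23026, 0.1×(-2.30259)=-0.23026, 0.1×(-2.30259)=-0.23026, 0.1×(-2.30259)=-0.23026, 0.2×(-1.60944)=-0.32189, 0.3×(-1.20397)=-0.36119, 0.1×(-2.30259)=-0.23026.
Sum = -1.83437, so H' = 1.834.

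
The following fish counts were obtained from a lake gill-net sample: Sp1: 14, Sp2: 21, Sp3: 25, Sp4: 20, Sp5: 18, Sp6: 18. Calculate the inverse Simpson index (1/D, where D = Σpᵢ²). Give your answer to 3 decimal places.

Total N = 14+21+25+20+18+18 = 116, so the proportions are 0.1206897, 0.1810345, 0.2155172, 0.1724138, 0.1551724, 0.1551724 (working shown to 7 dp, full precision carried).
D = 0.1206897² + 0.1810345² + 0.2155172² + 0.1724138² + 0.1551724² + 0.1551724² = 0.0145660 + 0.0327735 + 0.0464477 + 0.0297265 + 0.0240785 + 0.0240785 = 0.1716706.
So 1/D = 5.82511, i.e. 5.825 to 3 decimal places.

5.825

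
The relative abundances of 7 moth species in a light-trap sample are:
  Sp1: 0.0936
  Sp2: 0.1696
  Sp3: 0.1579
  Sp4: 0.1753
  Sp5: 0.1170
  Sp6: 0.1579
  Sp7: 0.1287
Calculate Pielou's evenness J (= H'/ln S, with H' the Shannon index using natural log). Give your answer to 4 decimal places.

H' = −Σ pᵢ ln pᵢ = −((-0.221713) + (-0.300923) + (-0.291451) + (-0.305242) + (-0.251033) + (-0.291451) + (-0.263870)) = 1.925683 (working shown to 6 dp, full precision carried).
With S = 7 species, ln S = 1.945910, so J = 1.925683/1.945910 = 0.989605, i.e. 0.9896 to 4 decimal places.

0.9896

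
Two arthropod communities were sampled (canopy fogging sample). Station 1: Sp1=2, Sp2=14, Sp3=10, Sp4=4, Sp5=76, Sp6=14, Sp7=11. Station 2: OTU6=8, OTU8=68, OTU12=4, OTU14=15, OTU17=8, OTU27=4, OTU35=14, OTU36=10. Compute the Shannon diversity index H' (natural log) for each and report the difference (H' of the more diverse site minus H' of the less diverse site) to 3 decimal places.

Station 1: N=131, proportions 0.015267, 0.10687, 0.076336, 0.030534, 0.580153, 0.10687, 0.083969, giving H' = 1.368606 (working shown to 6 dp, full precision carried).
Station 2: N=131, proportions 0.061069, 0.519084, 0.030534, 0.114504, 0.061069, 0.030534, 0.10687, 0.076336, giving H' = 1.578393.
Difference = |1.368606 − 1.578393| = 0.209787, i.e. 0.210 to 3 decimal places.

0.210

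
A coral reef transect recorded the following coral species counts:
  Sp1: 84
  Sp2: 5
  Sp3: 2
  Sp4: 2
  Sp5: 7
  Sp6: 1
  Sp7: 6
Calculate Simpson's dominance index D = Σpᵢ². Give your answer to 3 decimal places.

Total N = 84+5+2+2+7+1+6 = 107, so the proportions are 0.78505, 0.04673, 0.01869, 0.01869, 0.06542, 0.00935, 0.05607 (working shown to 5 dp, full precision carried).
D = 0.78505² + 0.04673² + 0.01869² + 0.01869² + 0.06542² + 0.00935² + 0.05607² = 0.61630 + 0.00218 + 0.00035 + 0.00035 + 0.00428 + 0.00009 + 0.00314 = 0.62669.
To 3 decimal places, D = 0.627.

0.627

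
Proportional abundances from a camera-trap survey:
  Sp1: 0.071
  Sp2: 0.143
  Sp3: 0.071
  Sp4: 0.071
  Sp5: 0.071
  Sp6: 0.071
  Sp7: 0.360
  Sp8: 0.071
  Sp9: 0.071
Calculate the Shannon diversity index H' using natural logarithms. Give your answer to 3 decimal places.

Each pᵢ ln pᵢ term (working shown to 5 dp, full precision carried): 0.071×(-2.64508)=-0.18780, 0.143×(-1.94491)=-0.27812, 0.071×(-2.64508)=-0.18780, 0.071×(-2.64508)=-0.18780, 0.071×(-2.64508)=-0.18780, 0.071×(-2.64508)=-0.18780, 0.36×(-1.02165)=-0.36779, 0.071×(-2.64508)=-0.18780, 0.071×(-2.64508)=-0.18780.
Sum = -1.96052, so H' = 1.961.

1.961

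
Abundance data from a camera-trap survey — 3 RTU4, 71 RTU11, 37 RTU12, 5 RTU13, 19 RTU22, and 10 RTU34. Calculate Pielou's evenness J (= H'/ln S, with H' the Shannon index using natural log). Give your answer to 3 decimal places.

Total N = 3+71+37+5+19+10 = 145, so the proportions are 0.02069, 0.48966, 0.25517, 0.03448, 0.13103, 0.06897 (working shown to 5 dp, full precision carried).
H' = −Σ pᵢ ln pᵢ = −((-0.08024) + (-0.34964) + (-0.34852) + (-0.11611) + (-0.26630) + (-0.18442)) = 1.34523.
With S = 6 species, ln S = 1.79176, so J = 1.34523/1.79176 = 0.75079, i.e. 0.751 to 3 decimal places.

0.751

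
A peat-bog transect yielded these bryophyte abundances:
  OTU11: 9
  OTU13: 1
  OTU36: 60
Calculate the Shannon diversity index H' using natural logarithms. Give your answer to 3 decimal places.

Total N = 9+1+60 = 70, so the proportions are 0.12857, 0.01429, 0.85714 (working shown to 5 dp, full precision carried).
Each pᵢ ln pᵢ term: 0.12857×(-2.05127)=-0.26373, 0.01429×(-4.24850)=-0.06069, 0.85714×(-0.15415)=-0.13213.
Sum = -0.45656, so H' = 0.457.

0.457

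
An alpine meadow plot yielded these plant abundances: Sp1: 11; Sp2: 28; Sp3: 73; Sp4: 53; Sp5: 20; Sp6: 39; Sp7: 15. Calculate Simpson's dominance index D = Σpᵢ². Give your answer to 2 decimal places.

0.20

Total N = 11+28+73+53+20+39+15 = 239, so the proportions are 0.046, 0.1172, 0.3054, 0.2218, 0.0837, 0.1632, 0.0628 (working shown to 4 dp, full precision carried).
D = 0.046² + 0.1172² + 0.3054² + 0.2218² + 0.0837² + 0.1632² + 0.0628² = 0.0021 + 0.0137 + 0.0933 + 0.0492 + 0.0070 + 0.0266 + 0.0039 = 0.1959.
To 2 decimal places, D = 0.20.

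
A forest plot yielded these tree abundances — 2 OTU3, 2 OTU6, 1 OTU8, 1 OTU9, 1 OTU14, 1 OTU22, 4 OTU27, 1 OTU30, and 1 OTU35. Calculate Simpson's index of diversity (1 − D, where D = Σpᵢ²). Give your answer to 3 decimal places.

Total N = 2+2+1+1+1+1+4+1+1 = 14, so the proportions are 0.14286, 0.14286, 0.07143, 0.07143, 0.07143, 0.07143, 0.28571, 0.07143, 0.07143 (working shown to 5 dp, full precision carried).
D = 0.14286² + 0.14286² + 0.07143² + 0.07143² + 0.07143² + 0.07143² + 0.28571² + 0.07143² + 0.07143² = 0.02041 + 0.02041 + 0.00510 + 0.00510 + 0.00510 + 0.00510 + 0.08163 + 0.00510 + 0.00510 = 0.15306.
So 1 − D = 0.84694, i.e. 0.847 to 3 decimal places.

0.847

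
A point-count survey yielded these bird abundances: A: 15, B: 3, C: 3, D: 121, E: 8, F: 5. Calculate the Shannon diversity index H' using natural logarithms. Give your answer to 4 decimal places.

0.8358

Total N = 15+3+3+121+8+5 = 155, so the proportions are 0.096774, 0.019355, 0.019355, 0.780645, 0.051613, 0.032258 (working shown to 6 dp, full precision carried).
Each pᵢ ln pᵢ term: 0.096774×(-2.335375)=-0.226004, 0.019355×(-3.944813)=-0.076351, 0.019355×(-3.944813)=-0.076351, 0.780645×(-0.247635)=-0.193315, 0.051613×(-2.963984)=-0.152980, 0.032258×(-3.433987)=-0.110774.
Sum = -0.835775, so H' = 0.8358.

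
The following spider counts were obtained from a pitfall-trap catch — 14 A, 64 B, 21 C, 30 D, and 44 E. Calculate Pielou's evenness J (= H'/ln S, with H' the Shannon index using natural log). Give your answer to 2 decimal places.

Total N = 14+64+21+30+44 = 173, so the proportions are 0.0809, 0.3699, 0.1214, 0.1734, 0.2543 (working shown to 4 dp, full precision carried).
H' = −Σ pᵢ ln pᵢ = −((-0.2035) + (-0.3679) + (-0.2560) + (-0.3038) + (-0.3482)) = 1.4794.
With S = 5 species, ln S = 1.6094, so J = 1.4794/1.6094 = 0.9192, i.e. 0.92 to 2 decimal places.

0.92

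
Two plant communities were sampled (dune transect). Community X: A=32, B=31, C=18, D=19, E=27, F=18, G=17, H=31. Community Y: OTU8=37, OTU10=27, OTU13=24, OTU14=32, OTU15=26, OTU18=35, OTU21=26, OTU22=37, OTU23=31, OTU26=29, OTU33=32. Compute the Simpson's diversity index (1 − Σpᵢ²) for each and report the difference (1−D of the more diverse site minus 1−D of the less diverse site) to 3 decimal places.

Community X: N=193, proportions 0.1658, 0.16062, 0.09326, 0.09845, 0.1399, 0.09326, 0.08808, 0.16062, giving 1−D = 0.86649 (working shown to 5 dp, full precision carried).
Community Y: N=336, proportions 0.11012, 0.08036, 0.07143, 0.09524, 0.07738, 0.10417, 0.07738, 0.11012, 0.09226, 0.08631, 0.09524, giving 1−D = 0.90726.
Difference = |0.86649 − 0.90726| = 0.04077, i.e. 0.041 to 3 decimal places.

0.041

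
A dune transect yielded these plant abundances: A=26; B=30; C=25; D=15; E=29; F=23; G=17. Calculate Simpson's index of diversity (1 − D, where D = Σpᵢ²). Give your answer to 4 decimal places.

Total N = 26+30+25+15+29+23+17 = 165, so the proportions are 0.157576, 0.181818, 0.151515, 0.090909, 0.175758, 0.139394, 0.10303 (working shown to 6 dp, full precision carried).
D = 0.157576² + 0.181818² + 0.151515² + 0.090909² + 0.175758² + 0.139394² + 0.10303² = 0.024830 + 0.033058 + 0.022957 + 0.008264 + 0.030891 + 0.019431 + 0.010615 = 0.150046.
So 1 − D = 0.849954, i.e. 0.8500 to 4 decimal places.

0.8500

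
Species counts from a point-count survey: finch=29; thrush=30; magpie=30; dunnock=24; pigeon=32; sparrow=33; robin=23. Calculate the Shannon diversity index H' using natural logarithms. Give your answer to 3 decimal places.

Total N = 29+30+30+24+32+33+23 = 201, so the proportions are 0.14428, 0.14925, 0.14925, 0.1194, 0.1592, 0.16418, 0.11443 (working shown to 5 dp, full precision carried).
Each pᵢ ln pᵢ term: 0.14428×(-1.93601)=-0.27932, 0.14925×(-1.90211)=-0.28390, 0.14925×(-1.90211)=-0.28390, 0.1194×(-2.12525)=-0.25376, 0.1592×(-1.83757)=-0.29255, 0.16418×(-1.80680)=-0.29664, 0.11443×(-2.16781)=-0.24806.
Sum = -1.93812, so H' = 1.938.

1.938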